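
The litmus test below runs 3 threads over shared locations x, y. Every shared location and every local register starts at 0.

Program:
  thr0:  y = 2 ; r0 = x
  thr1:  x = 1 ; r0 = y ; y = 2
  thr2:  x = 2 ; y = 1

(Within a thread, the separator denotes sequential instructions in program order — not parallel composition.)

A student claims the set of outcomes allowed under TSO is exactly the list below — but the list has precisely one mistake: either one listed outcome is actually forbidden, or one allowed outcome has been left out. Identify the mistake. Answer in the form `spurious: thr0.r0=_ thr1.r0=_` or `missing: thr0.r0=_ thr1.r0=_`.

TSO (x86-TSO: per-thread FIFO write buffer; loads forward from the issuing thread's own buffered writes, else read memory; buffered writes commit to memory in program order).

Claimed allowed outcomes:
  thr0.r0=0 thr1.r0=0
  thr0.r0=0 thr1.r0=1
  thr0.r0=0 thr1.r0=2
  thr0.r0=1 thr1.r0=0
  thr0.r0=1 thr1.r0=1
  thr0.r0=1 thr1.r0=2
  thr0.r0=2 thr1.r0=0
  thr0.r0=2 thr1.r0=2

outcome vector order: (thr0.r0,thr1.r0)
under TSO → 00, 01, 02, 10, 11, 12, 20, 21, 22
TSO∖claimed = {21}

missing: thr0.r0=2 thr1.r0=1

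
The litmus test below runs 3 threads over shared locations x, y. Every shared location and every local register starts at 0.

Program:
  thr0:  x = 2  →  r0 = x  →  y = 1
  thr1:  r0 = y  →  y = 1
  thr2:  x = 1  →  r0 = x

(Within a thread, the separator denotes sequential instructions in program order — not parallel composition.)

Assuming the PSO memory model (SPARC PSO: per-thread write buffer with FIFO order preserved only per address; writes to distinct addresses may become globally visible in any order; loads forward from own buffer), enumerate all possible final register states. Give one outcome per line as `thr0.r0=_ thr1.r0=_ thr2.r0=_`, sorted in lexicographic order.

outcome vector order: (thr0.r0,thr1.r0,thr2.r0)
|PSO outcomes| = 6

thr0.r0=1 thr1.r0=0 thr2.r0=1
thr0.r0=1 thr1.r0=1 thr2.r0=1
thr0.r0=2 thr1.r0=0 thr2.r0=1
thr0.r0=2 thr1.r0=0 thr2.r0=2
thr0.r0=2 thr1.r0=1 thr2.r0=1
thr0.r0=2 thr1.r0=1 thr2.r0=2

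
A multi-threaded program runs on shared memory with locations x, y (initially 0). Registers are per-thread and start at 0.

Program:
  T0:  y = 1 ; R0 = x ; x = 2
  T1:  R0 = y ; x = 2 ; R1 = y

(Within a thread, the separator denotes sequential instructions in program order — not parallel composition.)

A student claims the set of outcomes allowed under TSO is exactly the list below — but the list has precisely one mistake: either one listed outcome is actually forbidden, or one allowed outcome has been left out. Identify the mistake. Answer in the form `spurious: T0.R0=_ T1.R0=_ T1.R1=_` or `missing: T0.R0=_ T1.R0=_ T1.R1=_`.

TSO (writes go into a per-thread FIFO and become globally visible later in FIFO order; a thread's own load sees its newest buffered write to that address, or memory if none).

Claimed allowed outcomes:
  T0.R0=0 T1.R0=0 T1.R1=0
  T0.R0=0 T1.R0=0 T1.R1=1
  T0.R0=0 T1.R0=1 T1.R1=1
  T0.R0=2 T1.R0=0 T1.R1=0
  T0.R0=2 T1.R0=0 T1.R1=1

missing: T0.R0=2 T1.R0=1 T1.R1=1

outcome vector order: (T0.R0,T1.R0,T1.R1)
TSO: 6 outcomes — {(0,0,0), (0,0,1), (0,1,1), (2,0,0), (2,0,1), (2,1,1)}
TSO∖claimed = {(2,1,1)}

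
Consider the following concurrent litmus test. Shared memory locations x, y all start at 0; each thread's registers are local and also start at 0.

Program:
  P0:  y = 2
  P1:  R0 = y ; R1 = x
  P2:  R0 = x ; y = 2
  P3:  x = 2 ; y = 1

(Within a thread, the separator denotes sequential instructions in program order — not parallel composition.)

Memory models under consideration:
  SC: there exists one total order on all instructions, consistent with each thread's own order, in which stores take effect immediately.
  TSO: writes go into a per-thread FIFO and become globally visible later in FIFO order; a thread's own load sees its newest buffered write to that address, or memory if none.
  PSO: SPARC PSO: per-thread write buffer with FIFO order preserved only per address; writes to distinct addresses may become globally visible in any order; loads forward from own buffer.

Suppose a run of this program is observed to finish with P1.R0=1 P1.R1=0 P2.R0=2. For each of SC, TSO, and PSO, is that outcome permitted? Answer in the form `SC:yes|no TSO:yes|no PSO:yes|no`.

outcome vector order: (P1.R0,P1.R1,P2.R0)
SC (10): 000 002 020 022 120 122 200 202 220 222
TSO (10): 000 002 020 022 120 122 200 202 220 222
PSO (12): 000 002 020 022 100 102 120 122 200 202 220 222
target 102 ∈ {PSO}

SC:no TSO:no PSO:yes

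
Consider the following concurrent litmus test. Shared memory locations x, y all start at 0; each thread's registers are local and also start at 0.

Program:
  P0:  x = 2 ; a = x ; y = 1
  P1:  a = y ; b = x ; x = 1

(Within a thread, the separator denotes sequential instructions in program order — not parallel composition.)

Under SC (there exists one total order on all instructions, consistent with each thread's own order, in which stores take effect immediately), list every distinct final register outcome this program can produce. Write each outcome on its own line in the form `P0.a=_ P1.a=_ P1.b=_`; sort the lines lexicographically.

P0.a=1 P1.a=0 P1.b=0
P0.a=1 P1.a=0 P1.b=2
P0.a=2 P1.a=0 P1.b=0
P0.a=2 P1.a=0 P1.b=2
P0.a=2 P1.a=1 P1.b=2

outcome vector order: (P0.a,P1.a,P1.b)
|SC outcomes| = 5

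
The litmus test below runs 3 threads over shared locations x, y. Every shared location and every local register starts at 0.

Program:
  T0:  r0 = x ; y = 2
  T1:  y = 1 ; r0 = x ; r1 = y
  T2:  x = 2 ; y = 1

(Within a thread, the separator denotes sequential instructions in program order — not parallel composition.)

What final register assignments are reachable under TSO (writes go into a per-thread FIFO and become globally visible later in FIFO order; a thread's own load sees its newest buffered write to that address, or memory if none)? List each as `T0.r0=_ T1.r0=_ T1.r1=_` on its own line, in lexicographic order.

T0.r0=0 T1.r0=0 T1.r1=1
T0.r0=0 T1.r0=0 T1.r1=2
T0.r0=0 T1.r0=2 T1.r1=1
T0.r0=0 T1.r0=2 T1.r1=2
T0.r0=2 T1.r0=0 T1.r1=1
T0.r0=2 T1.r0=0 T1.r1=2
T0.r0=2 T1.r0=2 T1.r1=1
T0.r0=2 T1.r0=2 T1.r1=2

outcome vector order: (T0.r0,T1.r0,T1.r1)
|TSO outcomes| = 8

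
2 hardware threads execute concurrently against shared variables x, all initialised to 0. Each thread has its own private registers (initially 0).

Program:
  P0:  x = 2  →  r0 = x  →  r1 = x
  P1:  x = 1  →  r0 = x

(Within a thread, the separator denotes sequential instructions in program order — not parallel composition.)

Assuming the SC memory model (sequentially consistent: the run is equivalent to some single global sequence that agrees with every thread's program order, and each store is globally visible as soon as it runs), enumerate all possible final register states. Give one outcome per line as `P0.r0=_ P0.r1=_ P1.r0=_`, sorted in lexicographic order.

P0.r0=1 P0.r1=1 P1.r0=1
P0.r0=2 P0.r1=1 P1.r0=1
P0.r0=2 P0.r1=2 P1.r0=1
P0.r0=2 P0.r1=2 P1.r0=2

outcome vector order: (P0.r0,P0.r1,P1.r0)
|SC outcomes| = 4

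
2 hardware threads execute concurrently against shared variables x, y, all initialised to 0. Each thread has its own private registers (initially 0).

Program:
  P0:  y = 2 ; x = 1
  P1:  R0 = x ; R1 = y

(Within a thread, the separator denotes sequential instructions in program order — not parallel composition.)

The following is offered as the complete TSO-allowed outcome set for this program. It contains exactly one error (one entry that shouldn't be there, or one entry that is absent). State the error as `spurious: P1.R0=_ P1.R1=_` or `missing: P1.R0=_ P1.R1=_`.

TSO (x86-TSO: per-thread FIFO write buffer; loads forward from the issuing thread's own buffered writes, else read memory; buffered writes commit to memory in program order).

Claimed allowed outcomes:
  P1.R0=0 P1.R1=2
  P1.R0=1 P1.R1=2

outcome vector order: (P1.R0,P1.R1)
TSO: 3 outcomes — {<0 0> <0 2> <1 2>}
TSO∖claimed = {<0 0>}

missing: P1.R0=0 P1.R1=0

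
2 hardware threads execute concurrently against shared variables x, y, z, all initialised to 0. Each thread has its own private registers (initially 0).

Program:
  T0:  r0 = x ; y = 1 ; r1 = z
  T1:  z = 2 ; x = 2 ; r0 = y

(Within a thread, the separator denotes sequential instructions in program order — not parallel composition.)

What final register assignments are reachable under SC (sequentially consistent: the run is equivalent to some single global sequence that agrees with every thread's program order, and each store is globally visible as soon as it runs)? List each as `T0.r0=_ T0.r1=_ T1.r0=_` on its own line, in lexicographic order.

outcome vector order: (T0.r0,T0.r1,T1.r0)
|SC outcomes| = 5

T0.r0=0 T0.r1=0 T1.r0=1
T0.r0=0 T0.r1=2 T1.r0=0
T0.r0=0 T0.r1=2 T1.r0=1
T0.r0=2 T0.r1=2 T1.r0=0
T0.r0=2 T0.r1=2 T1.r0=1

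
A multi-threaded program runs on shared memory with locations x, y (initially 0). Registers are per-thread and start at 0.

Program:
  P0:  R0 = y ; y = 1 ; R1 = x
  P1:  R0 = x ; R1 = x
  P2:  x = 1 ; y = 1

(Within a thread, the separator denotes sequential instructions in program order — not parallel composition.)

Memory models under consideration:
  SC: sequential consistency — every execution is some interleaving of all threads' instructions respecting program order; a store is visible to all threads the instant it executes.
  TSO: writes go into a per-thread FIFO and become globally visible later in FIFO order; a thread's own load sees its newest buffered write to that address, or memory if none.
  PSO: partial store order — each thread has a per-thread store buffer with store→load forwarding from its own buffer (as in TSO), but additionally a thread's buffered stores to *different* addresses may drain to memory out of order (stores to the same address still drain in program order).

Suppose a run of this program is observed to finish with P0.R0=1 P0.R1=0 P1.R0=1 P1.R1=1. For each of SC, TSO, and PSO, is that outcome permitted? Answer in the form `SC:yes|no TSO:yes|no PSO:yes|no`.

outcome vector order: (P0.R0,P0.R1,P1.R0,P1.R1)
[SC] allowed = {(0,0,0,0), (0,0,0,1), (0,0,1,1), (0,1,0,0), (0,1,0,1), (0,1,1,1), (1,1,0,0), (1,1,0,1), (1,1,1,1)}
[TSO] allowed = {(0,0,0,0), (0,0,0,1), (0,0,1,1), (0,1,0,0), (0,1,0,1), (0,1,1,1), (1,1,0,0), (1,1,0,1), (1,1,1,1)}
[PSO] allowed = {(0,0,0,0), (0,0,0,1), (0,0,1,1), (0,1,0,0), (0,1,0,1), (0,1,1,1), (1,0,0,0), (1,0,0,1), (1,0,1,1), (1,1,0,0), (1,1,0,1), (1,1,1,1)}
target (1,0,1,1) ∈ {PSO}

SC:no TSO:no PSO:yes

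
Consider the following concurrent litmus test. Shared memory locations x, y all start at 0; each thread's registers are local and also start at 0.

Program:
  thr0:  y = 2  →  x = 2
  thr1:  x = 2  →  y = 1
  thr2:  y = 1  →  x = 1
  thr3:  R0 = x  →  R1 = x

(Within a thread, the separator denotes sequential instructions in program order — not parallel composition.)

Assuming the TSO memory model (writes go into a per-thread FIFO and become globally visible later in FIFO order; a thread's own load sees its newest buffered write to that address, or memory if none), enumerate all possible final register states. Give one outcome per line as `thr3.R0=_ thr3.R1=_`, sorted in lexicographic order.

outcome vector order: (thr3.R0,thr3.R1)
|TSO outcomes| = 7

thr3.R0=0 thr3.R1=0
thr3.R0=0 thr3.R1=1
thr3.R0=0 thr3.R1=2
thr3.R0=1 thr3.R1=1
thr3.R0=1 thr3.R1=2
thr3.R0=2 thr3.R1=1
thr3.R0=2 thr3.R1=2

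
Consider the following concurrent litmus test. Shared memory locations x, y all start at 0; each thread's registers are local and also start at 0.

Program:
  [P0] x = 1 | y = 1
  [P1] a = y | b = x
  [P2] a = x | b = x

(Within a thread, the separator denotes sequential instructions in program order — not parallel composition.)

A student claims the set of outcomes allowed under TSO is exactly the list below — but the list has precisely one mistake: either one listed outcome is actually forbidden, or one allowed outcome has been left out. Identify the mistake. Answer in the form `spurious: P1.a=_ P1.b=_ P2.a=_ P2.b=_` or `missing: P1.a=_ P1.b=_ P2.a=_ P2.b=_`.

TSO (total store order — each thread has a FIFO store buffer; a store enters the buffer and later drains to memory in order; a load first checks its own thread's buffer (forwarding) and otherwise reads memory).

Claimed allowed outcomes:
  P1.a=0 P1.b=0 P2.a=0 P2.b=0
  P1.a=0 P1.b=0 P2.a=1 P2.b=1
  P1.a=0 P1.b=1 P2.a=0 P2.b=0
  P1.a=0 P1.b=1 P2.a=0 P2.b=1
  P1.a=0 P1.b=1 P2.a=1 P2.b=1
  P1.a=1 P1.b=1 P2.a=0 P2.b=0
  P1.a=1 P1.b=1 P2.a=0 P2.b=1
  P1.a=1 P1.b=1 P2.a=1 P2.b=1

missing: P1.a=0 P1.b=0 P2.a=0 P2.b=1

outcome vector order: (P1.a,P1.b,P2.a,P2.b)
TSO (9): 0/0/0/0, 0/0/0/1, 0/0/1/1, 0/1/0/0, 0/1/0/1, 0/1/1/1, 1/1/0/0, 1/1/0/1, 1/1/1/1
TSO∖claimed = {0/0/0/1}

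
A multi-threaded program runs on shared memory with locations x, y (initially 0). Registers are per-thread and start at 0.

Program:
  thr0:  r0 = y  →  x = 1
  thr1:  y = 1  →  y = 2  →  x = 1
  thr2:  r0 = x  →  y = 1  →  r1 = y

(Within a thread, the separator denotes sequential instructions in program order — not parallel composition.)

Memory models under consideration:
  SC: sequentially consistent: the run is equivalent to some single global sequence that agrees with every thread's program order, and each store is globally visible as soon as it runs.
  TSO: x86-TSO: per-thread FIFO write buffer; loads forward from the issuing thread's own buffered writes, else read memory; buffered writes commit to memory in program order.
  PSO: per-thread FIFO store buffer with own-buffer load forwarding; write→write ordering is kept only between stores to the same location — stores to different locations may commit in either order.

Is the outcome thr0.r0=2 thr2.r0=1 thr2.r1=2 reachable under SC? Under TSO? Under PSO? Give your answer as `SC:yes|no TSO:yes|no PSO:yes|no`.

outcome vector order: (thr0.r0,thr2.r0,thr2.r1)
SC: 11 outcomes — {<0 0 1>, <0 0 2>, <0 1 1>, <0 1 2>, <1 0 1>, <1 0 2>, <1 1 1>, <1 1 2>, <2 0 1>, <2 0 2>, <2 1 1>}
TSO: 11 outcomes — {<0 0 1>, <0 0 2>, <0 1 1>, <0 1 2>, <1 0 1>, <1 0 2>, <1 1 1>, <1 1 2>, <2 0 1>, <2 0 2>, <2 1 1>}
PSO: 12 outcomes — {<0 0 1>, <0 0 2>, <0 1 1>, <0 1 2>, <1 0 1>, <1 0 2>, <1 1 1>, <1 1 2>, <2 0 1>, <2 0 2>, <2 1 1>, <2 1 2>}
target <2 1 2> ∈ {PSO}

SC:no TSO:no PSO:yes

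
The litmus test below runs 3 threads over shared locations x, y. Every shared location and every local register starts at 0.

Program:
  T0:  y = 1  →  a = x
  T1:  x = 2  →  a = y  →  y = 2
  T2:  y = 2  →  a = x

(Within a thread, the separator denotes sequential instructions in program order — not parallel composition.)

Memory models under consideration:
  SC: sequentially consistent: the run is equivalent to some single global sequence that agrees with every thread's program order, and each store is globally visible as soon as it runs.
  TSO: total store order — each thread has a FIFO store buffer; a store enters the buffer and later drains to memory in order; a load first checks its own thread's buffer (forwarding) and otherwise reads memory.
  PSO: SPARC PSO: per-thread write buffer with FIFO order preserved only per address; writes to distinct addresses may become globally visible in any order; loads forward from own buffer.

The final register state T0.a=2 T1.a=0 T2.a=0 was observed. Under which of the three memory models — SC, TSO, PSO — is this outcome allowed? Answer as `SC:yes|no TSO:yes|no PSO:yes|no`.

outcome vector order: (T0.a,T1.a,T2.a)
[SC] allowed = {0/1/0 0/1/2 0/2/0 0/2/2 2/0/2 2/1/0 2/1/2 2/2/0 2/2/2}
[TSO] allowed = {0/0/0 0/0/2 0/1/0 0/1/2 0/2/0 0/2/2 2/0/0 2/0/2 2/1/0 2/1/2 2/2/0 2/2/2}
[PSO] allowed = {0/0/0 0/0/2 0/1/0 0/1/2 0/2/0 0/2/2 2/0/0 2/0/2 2/1/0 2/1/2 2/2/0 2/2/2}
target 2/0/0 ∈ {TSO,PSO}

SC:no TSO:yes PSO:yes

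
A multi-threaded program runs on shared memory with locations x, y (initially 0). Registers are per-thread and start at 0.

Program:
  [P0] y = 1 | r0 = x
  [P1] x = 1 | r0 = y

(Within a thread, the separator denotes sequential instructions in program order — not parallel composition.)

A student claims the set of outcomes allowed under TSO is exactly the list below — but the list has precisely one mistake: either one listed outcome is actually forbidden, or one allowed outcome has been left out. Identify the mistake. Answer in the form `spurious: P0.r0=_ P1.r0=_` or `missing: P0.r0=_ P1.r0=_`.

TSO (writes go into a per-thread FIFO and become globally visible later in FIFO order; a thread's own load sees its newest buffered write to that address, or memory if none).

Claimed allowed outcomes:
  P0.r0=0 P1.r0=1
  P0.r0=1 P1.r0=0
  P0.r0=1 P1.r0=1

missing: P0.r0=0 P1.r0=0

outcome vector order: (P0.r0,P1.r0)
TSO: 4 outcomes — {00, 01, 10, 11}
TSO∖claimed = {00}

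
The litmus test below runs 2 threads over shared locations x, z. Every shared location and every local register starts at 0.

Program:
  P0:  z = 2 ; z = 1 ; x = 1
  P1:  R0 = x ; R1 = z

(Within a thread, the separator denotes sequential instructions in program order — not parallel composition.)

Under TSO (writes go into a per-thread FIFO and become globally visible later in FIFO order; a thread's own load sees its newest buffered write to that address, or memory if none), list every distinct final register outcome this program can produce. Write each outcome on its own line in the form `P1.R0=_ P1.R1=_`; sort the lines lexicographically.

outcome vector order: (P1.R0,P1.R1)
|TSO outcomes| = 4

P1.R0=0 P1.R1=0
P1.R0=0 P1.R1=1
P1.R0=0 P1.R1=2
P1.R0=1 P1.R1=1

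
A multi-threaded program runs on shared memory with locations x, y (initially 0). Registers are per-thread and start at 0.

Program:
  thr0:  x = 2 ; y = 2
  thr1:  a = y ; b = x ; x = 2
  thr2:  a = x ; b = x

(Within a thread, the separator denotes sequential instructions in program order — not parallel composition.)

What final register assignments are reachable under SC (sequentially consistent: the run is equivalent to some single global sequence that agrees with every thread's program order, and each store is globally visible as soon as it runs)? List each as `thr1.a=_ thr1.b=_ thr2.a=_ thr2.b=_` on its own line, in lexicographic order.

outcome vector order: (thr1.a,thr1.b,thr2.a,thr2.b)
|SC outcomes| = 9

thr1.a=0 thr1.b=0 thr2.a=0 thr2.b=0
thr1.a=0 thr1.b=0 thr2.a=0 thr2.b=2
thr1.a=0 thr1.b=0 thr2.a=2 thr2.b=2
thr1.a=0 thr1.b=2 thr2.a=0 thr2.b=0
thr1.a=0 thr1.b=2 thr2.a=0 thr2.b=2
thr1.a=0 thr1.b=2 thr2.a=2 thr2.b=2
thr1.a=2 thr1.b=2 thr2.a=0 thr2.b=0
thr1.a=2 thr1.b=2 thr2.a=0 thr2.b=2
thr1.a=2 thr1.b=2 thr2.a=2 thr2.b=2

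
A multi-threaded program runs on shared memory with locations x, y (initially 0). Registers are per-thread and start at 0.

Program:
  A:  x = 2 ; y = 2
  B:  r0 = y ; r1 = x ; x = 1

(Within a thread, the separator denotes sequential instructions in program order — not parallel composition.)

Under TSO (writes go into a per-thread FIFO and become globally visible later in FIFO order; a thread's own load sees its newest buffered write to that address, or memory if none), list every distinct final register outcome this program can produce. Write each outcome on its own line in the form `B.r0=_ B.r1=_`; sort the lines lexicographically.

outcome vector order: (B.r0,B.r1)
|TSO outcomes| = 3

B.r0=0 B.r1=0
B.r0=0 B.r1=2
B.r0=2 B.r1=2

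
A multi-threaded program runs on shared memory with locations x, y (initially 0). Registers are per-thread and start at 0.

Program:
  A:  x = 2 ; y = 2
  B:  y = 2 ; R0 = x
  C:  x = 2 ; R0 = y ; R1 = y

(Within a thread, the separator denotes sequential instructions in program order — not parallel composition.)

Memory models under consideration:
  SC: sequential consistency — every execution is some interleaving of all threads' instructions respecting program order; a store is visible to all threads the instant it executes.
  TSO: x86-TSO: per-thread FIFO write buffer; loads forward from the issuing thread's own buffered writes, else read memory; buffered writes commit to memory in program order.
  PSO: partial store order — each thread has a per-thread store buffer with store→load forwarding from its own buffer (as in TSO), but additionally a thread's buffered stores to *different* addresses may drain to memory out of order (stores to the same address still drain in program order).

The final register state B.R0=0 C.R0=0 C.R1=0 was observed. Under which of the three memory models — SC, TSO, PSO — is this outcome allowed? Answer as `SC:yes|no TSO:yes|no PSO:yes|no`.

SC:no TSO:yes PSO:yes

outcome vector order: (B.R0,C.R0,C.R1)
SC (4): 0/2/2 2/0/0 2/0/2 2/2/2
TSO (6): 0/0/0 0/0/2 0/2/2 2/0/0 2/0/2 2/2/2
PSO (6): 0/0/0 0/0/2 0/2/2 2/0/0 2/0/2 2/2/2
target 0/0/0 ∈ {TSO,PSO}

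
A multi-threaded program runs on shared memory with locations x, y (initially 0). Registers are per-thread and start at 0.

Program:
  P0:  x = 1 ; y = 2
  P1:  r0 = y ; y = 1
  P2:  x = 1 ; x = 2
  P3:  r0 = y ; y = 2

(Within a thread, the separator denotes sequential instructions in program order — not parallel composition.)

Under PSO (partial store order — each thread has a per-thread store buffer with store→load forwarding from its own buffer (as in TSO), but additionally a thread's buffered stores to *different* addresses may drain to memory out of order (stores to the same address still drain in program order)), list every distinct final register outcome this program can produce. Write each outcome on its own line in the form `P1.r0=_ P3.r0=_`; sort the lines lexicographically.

outcome vector order: (P1.r0,P3.r0)
|PSO outcomes| = 6

P1.r0=0 P3.r0=0
P1.r0=0 P3.r0=1
P1.r0=0 P3.r0=2
P1.r0=2 P3.r0=0
P1.r0=2 P3.r0=1
P1.r0=2 P3.r0=2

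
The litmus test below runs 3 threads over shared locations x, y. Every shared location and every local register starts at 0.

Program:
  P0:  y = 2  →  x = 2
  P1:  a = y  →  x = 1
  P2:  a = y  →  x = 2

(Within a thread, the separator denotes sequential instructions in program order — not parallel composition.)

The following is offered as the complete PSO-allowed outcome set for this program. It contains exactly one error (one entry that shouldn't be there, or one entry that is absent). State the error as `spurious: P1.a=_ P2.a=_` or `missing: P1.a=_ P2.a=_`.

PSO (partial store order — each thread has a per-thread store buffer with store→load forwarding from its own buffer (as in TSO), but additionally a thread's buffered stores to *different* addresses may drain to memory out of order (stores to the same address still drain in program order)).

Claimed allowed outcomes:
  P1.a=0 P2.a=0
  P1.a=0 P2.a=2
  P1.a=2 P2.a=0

missing: P1.a=2 P2.a=2

outcome vector order: (P1.a,P2.a)
under PSO → 00; 02; 20; 22
PSO∖claimed = {22}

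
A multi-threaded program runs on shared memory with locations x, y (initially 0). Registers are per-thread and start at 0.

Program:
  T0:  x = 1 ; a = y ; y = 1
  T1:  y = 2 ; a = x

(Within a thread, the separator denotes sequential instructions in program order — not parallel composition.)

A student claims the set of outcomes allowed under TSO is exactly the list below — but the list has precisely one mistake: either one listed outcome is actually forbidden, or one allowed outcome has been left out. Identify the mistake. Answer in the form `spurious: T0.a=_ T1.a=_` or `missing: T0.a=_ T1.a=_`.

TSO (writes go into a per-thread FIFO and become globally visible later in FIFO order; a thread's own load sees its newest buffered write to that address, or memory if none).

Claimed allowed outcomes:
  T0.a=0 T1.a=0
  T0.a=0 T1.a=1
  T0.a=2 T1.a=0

missing: T0.a=2 T1.a=1

outcome vector order: (T0.a,T1.a)
TSO: 4 outcomes — {0/0, 0/1, 2/0, 2/1}
TSO∖claimed = {2/1}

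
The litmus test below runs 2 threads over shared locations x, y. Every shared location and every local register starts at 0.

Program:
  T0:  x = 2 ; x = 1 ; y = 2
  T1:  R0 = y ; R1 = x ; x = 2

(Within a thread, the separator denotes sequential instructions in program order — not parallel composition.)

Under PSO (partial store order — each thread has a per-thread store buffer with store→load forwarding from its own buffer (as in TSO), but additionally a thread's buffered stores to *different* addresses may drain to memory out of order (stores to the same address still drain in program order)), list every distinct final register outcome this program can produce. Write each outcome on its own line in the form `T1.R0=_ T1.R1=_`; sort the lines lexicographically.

outcome vector order: (T1.R0,T1.R1)
|PSO outcomes| = 6

T1.R0=0 T1.R1=0
T1.R0=0 T1.R1=1
T1.R0=0 T1.R1=2
T1.R0=2 T1.R1=0
T1.R0=2 T1.R1=1
T1.R0=2 T1.R1=2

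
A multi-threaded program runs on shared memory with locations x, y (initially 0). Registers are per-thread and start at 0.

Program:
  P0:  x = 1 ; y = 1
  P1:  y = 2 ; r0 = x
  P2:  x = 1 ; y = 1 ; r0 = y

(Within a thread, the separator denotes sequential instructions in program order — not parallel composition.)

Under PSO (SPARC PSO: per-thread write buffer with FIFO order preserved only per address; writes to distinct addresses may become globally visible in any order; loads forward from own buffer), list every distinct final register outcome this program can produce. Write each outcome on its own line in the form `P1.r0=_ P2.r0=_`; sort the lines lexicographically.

outcome vector order: (P1.r0,P2.r0)
|PSO outcomes| = 4

P1.r0=0 P2.r0=1
P1.r0=0 P2.r0=2
P1.r0=1 P2.r0=1
P1.r0=1 P2.r0=2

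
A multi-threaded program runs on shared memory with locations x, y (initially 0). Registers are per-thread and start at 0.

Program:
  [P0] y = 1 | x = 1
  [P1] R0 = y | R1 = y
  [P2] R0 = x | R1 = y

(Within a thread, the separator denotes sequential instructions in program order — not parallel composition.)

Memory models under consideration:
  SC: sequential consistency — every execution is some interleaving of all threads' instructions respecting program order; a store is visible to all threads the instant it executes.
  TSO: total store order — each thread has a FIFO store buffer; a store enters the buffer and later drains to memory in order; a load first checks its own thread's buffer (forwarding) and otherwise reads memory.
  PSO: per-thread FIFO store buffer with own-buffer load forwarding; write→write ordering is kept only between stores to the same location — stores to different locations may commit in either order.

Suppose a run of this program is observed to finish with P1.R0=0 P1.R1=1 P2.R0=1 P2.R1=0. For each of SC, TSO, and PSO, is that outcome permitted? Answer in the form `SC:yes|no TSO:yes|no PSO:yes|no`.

outcome vector order: (P1.R0,P1.R1,P2.R0,P2.R1)
[SC] allowed = {(0,0,0,0); (0,0,0,1); (0,0,1,1); (0,1,0,0); (0,1,0,1); (0,1,1,1); (1,1,0,0); (1,1,0,1); (1,1,1,1)}
[TSO] allowed = {(0,0,0,0); (0,0,0,1); (0,0,1,1); (0,1,0,0); (0,1,0,1); (0,1,1,1); (1,1,0,0); (1,1,0,1); (1,1,1,1)}
[PSO] allowed = {(0,0,0,0); (0,0,0,1); (0,0,1,0); (0,0,1,1); (0,1,0,0); (0,1,0,1); (0,1,1,0); (0,1,1,1); (1,1,0,0); (1,1,0,1); (1,1,1,0); (1,1,1,1)}
target (0,1,1,0) ∈ {PSO}

SC:no TSO:no PSO:yes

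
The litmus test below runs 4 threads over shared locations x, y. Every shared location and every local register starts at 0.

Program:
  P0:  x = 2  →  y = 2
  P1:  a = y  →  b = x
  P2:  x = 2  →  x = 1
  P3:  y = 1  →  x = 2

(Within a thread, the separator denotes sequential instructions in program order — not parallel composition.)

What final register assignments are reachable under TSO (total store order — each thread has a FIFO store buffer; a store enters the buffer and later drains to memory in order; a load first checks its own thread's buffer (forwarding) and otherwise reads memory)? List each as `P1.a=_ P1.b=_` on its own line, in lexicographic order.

P1.a=0 P1.b=0
P1.a=0 P1.b=1
P1.a=0 P1.b=2
P1.a=1 P1.b=0
P1.a=1 P1.b=1
P1.a=1 P1.b=2
P1.a=2 P1.b=1
P1.a=2 P1.b=2

outcome vector order: (P1.a,P1.b)
|TSO outcomes| = 8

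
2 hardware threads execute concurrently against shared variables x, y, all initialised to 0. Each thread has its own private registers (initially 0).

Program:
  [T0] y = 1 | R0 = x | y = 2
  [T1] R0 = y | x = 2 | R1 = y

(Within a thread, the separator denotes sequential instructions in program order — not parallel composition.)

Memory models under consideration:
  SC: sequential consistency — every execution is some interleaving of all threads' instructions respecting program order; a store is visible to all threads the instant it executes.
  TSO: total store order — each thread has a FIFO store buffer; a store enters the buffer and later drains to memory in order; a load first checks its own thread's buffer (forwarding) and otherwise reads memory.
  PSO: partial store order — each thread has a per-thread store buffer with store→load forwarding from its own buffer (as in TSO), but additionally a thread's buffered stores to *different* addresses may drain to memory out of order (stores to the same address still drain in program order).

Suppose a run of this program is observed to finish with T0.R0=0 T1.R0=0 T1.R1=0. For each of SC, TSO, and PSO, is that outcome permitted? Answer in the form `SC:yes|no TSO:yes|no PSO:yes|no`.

outcome vector order: (T0.R0,T1.R0,T1.R1)
SC: 10 outcomes — {0/0/1 0/0/2 0/1/1 0/1/2 0/2/2 2/0/0 2/0/1 2/0/2 2/1/1 2/1/2}
TSO: 11 outcomes — {0/0/0 0/0/1 0/0/2 0/1/1 0/1/2 0/2/2 2/0/0 2/0/1 2/0/2 2/1/1 2/1/2}
PSO: 11 outcomes — {0/0/0 0/0/1 0/0/2 0/1/1 0/1/2 0/2/2 2/0/0 2/0/1 2/0/2 2/1/1 2/1/2}
target 0/0/0 ∈ {TSO,PSO}

SC:no TSO:yes PSO:yes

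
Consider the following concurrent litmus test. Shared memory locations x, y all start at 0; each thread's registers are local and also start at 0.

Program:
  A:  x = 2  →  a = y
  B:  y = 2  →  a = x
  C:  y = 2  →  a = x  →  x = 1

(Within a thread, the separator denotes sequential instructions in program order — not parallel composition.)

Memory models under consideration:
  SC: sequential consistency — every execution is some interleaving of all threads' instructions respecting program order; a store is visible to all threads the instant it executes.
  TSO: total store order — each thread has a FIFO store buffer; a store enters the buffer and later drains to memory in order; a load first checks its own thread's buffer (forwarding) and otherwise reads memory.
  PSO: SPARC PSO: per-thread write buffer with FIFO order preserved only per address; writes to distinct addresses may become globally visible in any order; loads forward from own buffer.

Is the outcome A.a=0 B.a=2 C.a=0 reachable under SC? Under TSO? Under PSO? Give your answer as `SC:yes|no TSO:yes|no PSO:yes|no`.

SC:no TSO:yes PSO:yes

outcome vector order: (A.a,B.a,C.a)
[SC] allowed = {<0 1 2>; <0 2 2>; <2 0 0>; <2 0 2>; <2 1 0>; <2 1 2>; <2 2 0>; <2 2 2>}
[TSO] allowed = {<0 0 0>; <0 0 2>; <0 1 0>; <0 1 2>; <0 2 0>; <0 2 2>; <2 0 0>; <2 0 2>; <2 1 0>; <2 1 2>; <2 2 0>; <2 2 2>}
[PSO] allowed = {<0 0 0>; <0 0 2>; <0 1 0>; <0 1 2>; <0 2 0>; <0 2 2>; <2 0 0>; <2 0 2>; <2 1 0>; <2 1 2>; <2 2 0>; <2 2 2>}
target <0 2 0> ∈ {TSO,PSO}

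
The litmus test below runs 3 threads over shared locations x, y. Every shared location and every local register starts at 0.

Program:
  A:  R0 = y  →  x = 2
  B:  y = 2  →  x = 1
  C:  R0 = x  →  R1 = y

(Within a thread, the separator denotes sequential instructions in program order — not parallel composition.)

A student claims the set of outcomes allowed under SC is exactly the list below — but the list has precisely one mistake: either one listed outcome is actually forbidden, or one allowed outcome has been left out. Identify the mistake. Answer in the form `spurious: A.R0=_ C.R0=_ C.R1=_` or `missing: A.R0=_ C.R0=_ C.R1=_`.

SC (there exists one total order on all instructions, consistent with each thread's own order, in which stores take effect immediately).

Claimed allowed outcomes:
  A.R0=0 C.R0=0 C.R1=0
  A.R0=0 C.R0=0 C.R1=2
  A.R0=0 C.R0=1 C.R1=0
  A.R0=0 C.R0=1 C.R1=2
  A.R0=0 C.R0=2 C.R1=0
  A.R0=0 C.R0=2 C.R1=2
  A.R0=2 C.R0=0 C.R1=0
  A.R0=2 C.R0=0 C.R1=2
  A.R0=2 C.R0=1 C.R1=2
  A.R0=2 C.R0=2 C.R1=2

spurious: A.R0=0 C.R0=1 C.R1=0

outcome vector order: (A.R0,C.R0,C.R1)
[SC] allowed = {000, 002, 012, 020, 022, 200, 202, 212, 222}
claimed∖SC = {010}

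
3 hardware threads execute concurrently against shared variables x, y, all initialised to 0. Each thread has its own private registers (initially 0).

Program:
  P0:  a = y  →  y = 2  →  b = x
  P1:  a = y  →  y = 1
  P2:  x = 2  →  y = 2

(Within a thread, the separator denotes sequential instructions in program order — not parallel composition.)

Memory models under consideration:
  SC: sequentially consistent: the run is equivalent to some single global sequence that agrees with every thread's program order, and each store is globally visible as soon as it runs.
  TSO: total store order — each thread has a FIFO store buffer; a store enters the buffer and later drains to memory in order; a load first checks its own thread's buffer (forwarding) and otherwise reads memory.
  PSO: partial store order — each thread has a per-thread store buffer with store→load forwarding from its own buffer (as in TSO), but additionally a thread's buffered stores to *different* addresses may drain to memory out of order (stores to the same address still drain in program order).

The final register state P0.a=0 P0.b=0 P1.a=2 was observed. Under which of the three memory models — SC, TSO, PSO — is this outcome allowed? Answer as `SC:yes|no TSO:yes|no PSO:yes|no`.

outcome vector order: (P0.a,P0.b,P1.a)
under SC → (0,0,0); (0,0,2); (0,2,0); (0,2,2); (1,0,0); (1,2,0); (1,2,2); (2,2,0); (2,2,2)
under TSO → (0,0,0); (0,0,2); (0,2,0); (0,2,2); (1,0,0); (1,2,0); (1,2,2); (2,2,0); (2,2,2)
under PSO → (0,0,0); (0,0,2); (0,2,0); (0,2,2); (1,0,0); (1,0,2); (1,2,0); (1,2,2); (2,0,0); (2,0,2); (2,2,0); (2,2,2)
target (0,0,2) ∈ {SC,TSO,PSO}

SC:yes TSO:yes PSO:yes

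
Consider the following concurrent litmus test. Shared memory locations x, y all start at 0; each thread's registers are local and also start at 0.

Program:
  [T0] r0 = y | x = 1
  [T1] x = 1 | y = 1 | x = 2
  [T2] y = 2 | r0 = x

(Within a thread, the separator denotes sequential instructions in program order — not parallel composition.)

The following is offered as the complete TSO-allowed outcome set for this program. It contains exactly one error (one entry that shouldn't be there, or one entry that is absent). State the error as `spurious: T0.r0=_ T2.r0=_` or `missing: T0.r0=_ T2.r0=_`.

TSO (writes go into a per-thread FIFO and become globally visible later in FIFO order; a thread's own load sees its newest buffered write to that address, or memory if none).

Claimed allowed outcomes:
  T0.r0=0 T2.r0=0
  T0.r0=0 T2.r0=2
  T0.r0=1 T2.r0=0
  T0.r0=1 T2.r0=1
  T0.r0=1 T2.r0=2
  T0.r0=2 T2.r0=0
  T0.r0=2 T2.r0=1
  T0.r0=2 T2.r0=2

outcome vector order: (T0.r0,T2.r0)
[TSO] allowed = {0/0 0/1 0/2 1/0 1/1 1/2 2/0 2/1 2/2}
TSO∖claimed = {0/1}

missing: T0.r0=0 T2.r0=1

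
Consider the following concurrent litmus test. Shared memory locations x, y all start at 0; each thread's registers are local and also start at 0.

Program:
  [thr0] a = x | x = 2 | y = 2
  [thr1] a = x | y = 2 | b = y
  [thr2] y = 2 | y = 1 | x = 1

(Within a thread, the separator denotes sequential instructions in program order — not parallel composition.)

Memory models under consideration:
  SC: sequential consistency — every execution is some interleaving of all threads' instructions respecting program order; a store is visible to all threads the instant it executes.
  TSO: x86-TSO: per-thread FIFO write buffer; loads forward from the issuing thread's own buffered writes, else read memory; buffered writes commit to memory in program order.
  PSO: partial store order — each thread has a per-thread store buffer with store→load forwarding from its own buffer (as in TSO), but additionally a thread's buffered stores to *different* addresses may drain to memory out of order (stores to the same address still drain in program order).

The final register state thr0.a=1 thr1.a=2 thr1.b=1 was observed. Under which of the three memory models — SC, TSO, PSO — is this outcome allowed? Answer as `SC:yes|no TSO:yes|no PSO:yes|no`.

outcome vector order: (thr0.a,thr1.a,thr1.b)
under SC → 001; 002; 012; 021; 022; 101; 102; 112; 122
under TSO → 001; 002; 012; 021; 022; 101; 102; 112; 122
under PSO → 001; 002; 011; 012; 021; 022; 101; 102; 111; 112; 121; 122
target 121 ∈ {PSO}

SC:no TSO:no PSO:yes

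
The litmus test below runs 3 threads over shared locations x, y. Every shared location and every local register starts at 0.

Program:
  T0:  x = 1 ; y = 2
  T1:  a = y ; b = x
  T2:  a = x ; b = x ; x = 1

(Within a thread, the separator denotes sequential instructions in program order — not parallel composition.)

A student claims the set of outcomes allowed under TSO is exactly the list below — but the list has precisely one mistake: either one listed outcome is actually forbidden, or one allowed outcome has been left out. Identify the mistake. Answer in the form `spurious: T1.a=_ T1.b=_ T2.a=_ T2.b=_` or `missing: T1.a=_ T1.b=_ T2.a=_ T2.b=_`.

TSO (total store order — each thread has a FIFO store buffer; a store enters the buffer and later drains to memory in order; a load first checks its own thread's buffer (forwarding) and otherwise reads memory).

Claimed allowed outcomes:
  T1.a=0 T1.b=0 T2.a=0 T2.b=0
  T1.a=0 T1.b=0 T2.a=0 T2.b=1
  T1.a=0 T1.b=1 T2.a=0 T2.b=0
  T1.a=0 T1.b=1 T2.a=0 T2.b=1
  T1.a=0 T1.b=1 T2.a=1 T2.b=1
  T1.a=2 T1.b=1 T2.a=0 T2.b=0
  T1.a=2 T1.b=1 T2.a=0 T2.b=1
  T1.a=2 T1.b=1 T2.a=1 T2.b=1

missing: T1.a=0 T1.b=0 T2.a=1 T2.b=1

outcome vector order: (T1.a,T1.b,T2.a,T2.b)
TSO (9): (0,0,0,0) (0,0,0,1) (0,0,1,1) (0,1,0,0) (0,1,0,1) (0,1,1,1) (2,1,0,0) (2,1,0,1) (2,1,1,1)
TSO∖claimed = {(0,0,1,1)}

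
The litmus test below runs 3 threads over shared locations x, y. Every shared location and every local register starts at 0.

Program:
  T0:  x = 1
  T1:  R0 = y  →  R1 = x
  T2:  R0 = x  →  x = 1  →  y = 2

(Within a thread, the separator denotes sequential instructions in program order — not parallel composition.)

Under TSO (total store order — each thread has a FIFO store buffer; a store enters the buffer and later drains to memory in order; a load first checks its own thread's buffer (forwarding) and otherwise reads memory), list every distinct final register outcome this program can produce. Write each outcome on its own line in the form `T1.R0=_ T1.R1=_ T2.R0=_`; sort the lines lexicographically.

outcome vector order: (T1.R0,T1.R1,T2.R0)
|TSO outcomes| = 6

T1.R0=0 T1.R1=0 T2.R0=0
T1.R0=0 T1.R1=0 T2.R0=1
T1.R0=0 T1.R1=1 T2.R0=0
T1.R0=0 T1.R1=1 T2.R0=1
T1.R0=2 T1.R1=1 T2.R0=0
T1.R0=2 T1.R1=1 T2.R0=1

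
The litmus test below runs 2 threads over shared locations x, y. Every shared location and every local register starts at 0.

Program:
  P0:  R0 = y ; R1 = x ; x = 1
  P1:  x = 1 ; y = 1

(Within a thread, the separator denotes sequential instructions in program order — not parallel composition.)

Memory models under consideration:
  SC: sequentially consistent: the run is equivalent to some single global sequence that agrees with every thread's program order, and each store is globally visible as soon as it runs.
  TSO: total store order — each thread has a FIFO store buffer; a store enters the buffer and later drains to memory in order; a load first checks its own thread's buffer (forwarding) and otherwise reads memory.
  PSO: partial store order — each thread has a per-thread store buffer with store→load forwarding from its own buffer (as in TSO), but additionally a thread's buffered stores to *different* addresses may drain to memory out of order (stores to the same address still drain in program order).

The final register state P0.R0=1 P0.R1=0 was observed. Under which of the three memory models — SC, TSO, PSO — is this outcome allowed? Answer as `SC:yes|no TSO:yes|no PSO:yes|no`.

outcome vector order: (P0.R0,P0.R1)
under SC → 00; 01; 11
under TSO → 00; 01; 11
under PSO → 00; 01; 10; 11
target 10 ∈ {PSO}

SC:no TSO:no PSO:yes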